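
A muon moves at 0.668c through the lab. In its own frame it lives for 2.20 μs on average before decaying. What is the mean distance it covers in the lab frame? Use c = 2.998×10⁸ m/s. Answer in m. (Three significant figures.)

592 m

With β = 0.668, γ = 1/√(1 − 0.668²) = 1/√0.553776 = 1.3438.
Lab-frame lifetime: Δt = γτ = 1.3438 × 2.20 μs = 2.9564 μs.
Distance: d = vΔt = 0.668 × 2.998×10⁸ m/s × 2.9564×10^-6 s = 592 m.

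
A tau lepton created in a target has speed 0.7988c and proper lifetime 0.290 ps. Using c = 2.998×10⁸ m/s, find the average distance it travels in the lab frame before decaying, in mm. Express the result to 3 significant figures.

β² = 0.63808144, so γ = 1/√0.36191856 = 1.6622.
Lab-frame lifetime: Δt = γτ = 1.6622 × 0.290 ps = 0.48204 ps.
Distance: d = vΔt = 0.7988 × 2.998×10⁸ m/s × 4.8204×10^-13 s = 1.15×10^-4 m = 0.115 mm.

0.115 mm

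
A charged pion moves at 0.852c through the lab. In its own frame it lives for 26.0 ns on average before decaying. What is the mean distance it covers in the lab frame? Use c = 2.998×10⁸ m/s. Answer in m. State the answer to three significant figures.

12.7 m

β² = 0.725904, so γ = 1/√0.274096 = 1.9101.
Lab-frame lifetime: Δt = γτ = 1.9101 × 26.0 ns = 49.663 ns.
Distance: d = vΔt = 0.852 × 2.998×10⁸ m/s × 4.9663×10^-8 s = 12.7 m.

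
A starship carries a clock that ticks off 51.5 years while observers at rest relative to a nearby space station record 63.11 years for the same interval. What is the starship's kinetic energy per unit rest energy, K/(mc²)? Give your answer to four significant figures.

From Δt = γΔτ: γ = 63.11/51.5 = 1.22544.
K/(mc²) = γ − 1 = 1.22544 − 1 = 0.2254.

0.2254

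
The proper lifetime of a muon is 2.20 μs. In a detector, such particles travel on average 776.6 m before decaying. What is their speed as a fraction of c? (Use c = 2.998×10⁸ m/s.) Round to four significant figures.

0.7622c

Let x = d/(cτ) = 776.6 m / (2.998×10⁸ m/s × 2.200×10^-6 s) = 1.1775. Since d = βγcτ, x = βγ = β/√(1−β²).
Solving: β² = x²/(1+x²) = 1.38651/2.38651 = 0.580978, so β = 0.7622.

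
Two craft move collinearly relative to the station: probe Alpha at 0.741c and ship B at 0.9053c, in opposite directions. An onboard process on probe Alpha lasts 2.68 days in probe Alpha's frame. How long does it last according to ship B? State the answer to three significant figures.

15.7 days

The velocity of probe Alpha relative to ship B is (0.741 + 0.9053)c / (1 + 0.741×0.9053) = 0.98532c; relative speed 0.98532c.
At |u| = 0.98532c, γ = (1 − 0.970856)^(−1/2) = 5.8577.
Probe Alpha's interval is proper; time dilation gives Δt_B = γΔτ = 5.8577 × 2.68 days = 15.7 days.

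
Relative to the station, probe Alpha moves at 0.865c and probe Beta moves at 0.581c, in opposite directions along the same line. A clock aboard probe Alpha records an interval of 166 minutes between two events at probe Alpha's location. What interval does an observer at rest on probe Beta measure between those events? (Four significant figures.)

610.7 minutes

The velocity of probe Alpha relative to probe Beta is (0.865 + 0.581)c / (1 + 0.865×0.581) = 0.96235c; relative speed 0.96235c.
At |u| = 0.96235c, γ = (1 − 0.926118)^(−1/2) = 3.679.
Probe Alpha's interval is proper; time dilation gives Δt_B = γΔτ = 3.679 × 166 minutes = 610.7 minutes.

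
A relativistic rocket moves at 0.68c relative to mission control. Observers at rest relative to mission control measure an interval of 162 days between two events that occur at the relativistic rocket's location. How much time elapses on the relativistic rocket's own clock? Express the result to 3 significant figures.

γ = 1/√(1 − β²) = 1/√(1 − 0.4624) = 1/√0.5376 = 1/0.733212 = 1.3639.
The moving clock records proper time: Δτ = Δt/γ = 162/1.3639 = 119 days.

119 days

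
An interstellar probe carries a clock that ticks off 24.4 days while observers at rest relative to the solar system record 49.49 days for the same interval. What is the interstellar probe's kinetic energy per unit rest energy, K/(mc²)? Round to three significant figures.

1.03

γ = Δt/Δτ = 49.49/24.4 = 2.02828.
Since K = (γ−1)mc², K/(mc²) = 2.02828 − 1 = 1.03.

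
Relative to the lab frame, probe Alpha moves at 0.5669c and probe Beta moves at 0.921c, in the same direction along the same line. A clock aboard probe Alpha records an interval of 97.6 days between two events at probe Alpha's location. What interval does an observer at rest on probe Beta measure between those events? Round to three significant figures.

Speed of probe Alpha in probe Beta's frame: u = (v_A − v_B)/(1 − v_A v_B/c²) = (0.5669 − 0.921)/(1 − 0.5669×0.921) = −0.3541/0.4778851 = −0.74097; |u| = 0.74097c.
γ for this relative speed: γ = 1/√(1 − 0.549037) = 1.4891.
The clock on probe Alpha records proper time, so probe Beta measures Δt = γΔτ = 1.4891 × 97.6 = 145 days.

145 days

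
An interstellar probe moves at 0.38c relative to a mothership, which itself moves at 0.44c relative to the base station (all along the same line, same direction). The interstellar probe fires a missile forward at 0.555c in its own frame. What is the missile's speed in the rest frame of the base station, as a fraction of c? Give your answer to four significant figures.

0.9048c

Compose velocities in two stages. Stage 1 (into S'): u₁ = (0.555+0.38)/(1+0.555×0.38) = 0.77215.
Stage 2 (into S): u = (0.77215+0.44)/(1+0.77215×0.44) = 0.90476, so the speed is 0.9048c.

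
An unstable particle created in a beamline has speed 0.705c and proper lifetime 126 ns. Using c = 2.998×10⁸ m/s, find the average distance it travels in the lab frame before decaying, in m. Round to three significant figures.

Lorentz factor: γ = (1 − 0.497025)^(−1/2) = 1.41.
Lab-frame lifetime: Δt = γτ = 1.41 × 126 ns = 177.66 ns.
Distance: d = vΔt = 0.705 × 2.998×10⁸ m/s × 1.7766×10^-7 s = 37.6 m.

37.6 m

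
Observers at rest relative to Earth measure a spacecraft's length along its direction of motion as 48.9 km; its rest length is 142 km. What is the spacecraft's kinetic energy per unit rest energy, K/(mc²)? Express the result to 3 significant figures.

γ = L₀/L = 142/48.9 = 2.90389.
Since K = (γ−1)mc², K/(mc²) = 2.90389 − 1 = 1.90.

1.90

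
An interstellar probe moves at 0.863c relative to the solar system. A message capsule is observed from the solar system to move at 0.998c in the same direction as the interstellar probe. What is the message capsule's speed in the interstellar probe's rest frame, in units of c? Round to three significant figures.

Transform to the interstellar probe's frame: u' = (u − v)/(1 − uv/c²).
u' = (0.998 − 0.863)/(1 − 0.998×0.863) = 0.135/0.138726 = 0.97314.
Speed in the interstellar probe's frame: 0.973c (in the same direction).

0.973c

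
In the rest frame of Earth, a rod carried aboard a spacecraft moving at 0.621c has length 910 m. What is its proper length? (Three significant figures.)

1160 m

Lorentz factor: γ = (1 − 0.385641)^(−1/2) = 1.2758.
Proper length: L₀ = γ·L = 1.2758 × 910 = 1160 m.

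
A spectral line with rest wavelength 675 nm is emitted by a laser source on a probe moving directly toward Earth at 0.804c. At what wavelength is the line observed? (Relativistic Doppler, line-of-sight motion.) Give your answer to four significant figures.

Relativistic Doppler for wavelength: λ_obs = λ_src · √((1−β)/(1+β)).
With β = 0.804: factor = √(0.196/1.804) = 0.32962.
λ_obs = 675 × 0.32962 = 222.5 nm.

222.5 nm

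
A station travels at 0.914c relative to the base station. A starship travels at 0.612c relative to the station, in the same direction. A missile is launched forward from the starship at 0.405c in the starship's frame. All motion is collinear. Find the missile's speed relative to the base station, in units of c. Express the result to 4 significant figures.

First combine the missile and starship (S''→S'): u₁ = (0.405 + 0.612)/(1 + 0.405×0.612) = 1.017/1.24786 = 0.815.
Then combine with the station (S'→S): u = (0.815 + 0.914)/(1 + 0.815×0.914) = 1.729/1.74491 = 0.99088.

0.9909c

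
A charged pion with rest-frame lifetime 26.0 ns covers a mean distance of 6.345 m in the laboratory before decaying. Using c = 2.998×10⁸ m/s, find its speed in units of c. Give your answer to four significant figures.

0.6313c

d = βγcτ ⇒ βγ = d/(cτ) = 6.345 m / (7.7948 m) = 0.814.
β = (βγ)/√(1+(βγ)²) = 0.814/√1.662596 = 0.6313.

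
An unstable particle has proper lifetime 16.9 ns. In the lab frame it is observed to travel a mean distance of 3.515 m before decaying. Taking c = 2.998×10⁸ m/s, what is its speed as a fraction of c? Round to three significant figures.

Lab distance = (lab lifetime)·v = γτ·βc, so βγ = d/(cτ) = 3.515/(2.998×10⁸ × 1.690×10^-8) = 0.69376.
With βγ = 0.69376: γ² = 1 + (βγ)² = 1.481303, and β = (βγ)/γ = 0.69376/1.21709 = 0.570.

0.570c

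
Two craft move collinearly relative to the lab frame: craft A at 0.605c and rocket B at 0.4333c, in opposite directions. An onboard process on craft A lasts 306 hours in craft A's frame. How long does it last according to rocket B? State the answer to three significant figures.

538 hours

The velocity of craft A relative to rocket B is (0.605 + 0.4333)c / (1 + 0.605×0.4333) = 0.82265c; relative speed 0.82265c.
γ for this relative speed: γ = 1/√(1 − 0.676753) = 1.7589.
Craft A's interval is proper; time dilation gives Δt_B = γΔτ = 1.7589 × 306 hours = 538 hours.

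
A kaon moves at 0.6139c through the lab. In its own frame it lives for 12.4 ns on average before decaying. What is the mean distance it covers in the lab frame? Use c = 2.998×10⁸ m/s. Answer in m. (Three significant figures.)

γ = 1/√(1 − β²) = 1/√(1 − 0.37687321) = 1/√0.62312679 = 1/0.789384 = 1.2668.
Lab-frame lifetime: Δt = γτ = 1.2668 × 12.4 ns = 15.708 ns.
Distance: d = vΔt = 0.6139 × 2.998×10⁸ m/s × 1.5708×10^-8 s = 2.89 m.

2.89 m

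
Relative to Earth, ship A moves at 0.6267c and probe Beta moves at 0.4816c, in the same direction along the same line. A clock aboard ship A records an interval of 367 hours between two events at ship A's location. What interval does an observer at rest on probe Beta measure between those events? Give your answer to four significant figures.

The velocity of ship A relative to probe Beta is (0.6267 − 0.4816)c / (1 − 0.6267×0.4816) = 0.20783c; relative speed 0.20783c.
At |u| = 0.20783c, γ = (1 − 0.0431933)^(−1/2) = 1.0223.
Ship A's interval is proper; time dilation gives Δt_B = γΔτ = 1.0223 × 367 hours = 375.2 hours.

375.2 hours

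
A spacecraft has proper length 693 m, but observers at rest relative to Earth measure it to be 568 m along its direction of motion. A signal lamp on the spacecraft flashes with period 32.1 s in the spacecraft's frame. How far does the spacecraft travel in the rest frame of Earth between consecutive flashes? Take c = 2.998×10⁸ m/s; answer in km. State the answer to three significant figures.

6.73×10^6 km

Length contraction gives γ = L₀/L = 693/568 = 1.22007.
β = √(1 − 1/γ²) = 0.5729. Lab-frame period = γτ = 1.22007×32.1 s = 39.164 s. Distance = βc × γτ = 0.5729 × 2.998×10⁸ m/s × 39.164 s = 6.7266×10^9 m = 6.73×10^6 km.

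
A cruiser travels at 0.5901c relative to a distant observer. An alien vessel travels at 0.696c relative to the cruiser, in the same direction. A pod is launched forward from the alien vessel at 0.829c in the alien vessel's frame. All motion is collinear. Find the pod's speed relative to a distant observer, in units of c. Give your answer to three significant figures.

First combine the pod and alien vessel (S''→S'): u₁ = (0.829 + 0.696)/(1 + 0.829×0.696) = 1.525/1.576984 = 0.96704.
Then combine with the cruiser (S'→S): u = (0.96704 + 0.5901)/(1 + 0.96704×0.5901) = 1.55714/1.570650304 = 0.9914.

0.991c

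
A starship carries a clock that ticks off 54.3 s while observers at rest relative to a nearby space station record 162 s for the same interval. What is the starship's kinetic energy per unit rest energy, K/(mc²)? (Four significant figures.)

1.983

The time-dilation ratio gives γ = 162/54.3 = 2.98343.
Since K = (γ−1)mc², K/(mc²) = 2.98343 − 1 = 1.983.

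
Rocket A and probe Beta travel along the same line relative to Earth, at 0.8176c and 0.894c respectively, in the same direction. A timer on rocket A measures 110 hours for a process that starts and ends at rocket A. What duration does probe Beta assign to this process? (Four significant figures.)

The velocity of rocket A relative to probe Beta is (0.8176 − 0.894)c / (1 − 0.8176×0.894) = −0.28395c; relative speed 0.28395c.
γ for this relative speed: γ = 1/√(1 − 0.0806276) = 1.0429.
Rocket A's interval is proper; time dilation gives Δt_B = γΔτ = 1.0429 × 110 hours = 114.7 hours.

114.7 hours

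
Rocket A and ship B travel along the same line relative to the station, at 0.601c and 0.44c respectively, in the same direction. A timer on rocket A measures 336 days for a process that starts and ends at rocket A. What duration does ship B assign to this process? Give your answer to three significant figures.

344 days

Speed of rocket A in ship B's frame: u = (v_A − v_B)/(1 − v_A v_B/c²) = (0.601 − 0.44)/(1 − 0.601×0.44) = 0.161/0.73556 = 0.21888; |u| = 0.21888c.
γ for this relative speed: γ = 1/√(1 − 0.0479085) = 1.0249.
The clock on rocket A records proper time, so ship B measures Δt = γΔτ = 1.0249 × 336 = 344 days.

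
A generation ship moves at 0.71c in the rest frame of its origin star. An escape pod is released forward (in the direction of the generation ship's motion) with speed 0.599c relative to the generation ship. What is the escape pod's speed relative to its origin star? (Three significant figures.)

0.918c

Relativistic velocity addition: u = (u' + v)/(1 + u'v/c²), with u' = 0.599c and v = 0.71c.
Numerator: 0.599 + 0.71 = 1.309. Denominator: 1 + (0.599)(0.71) = 1.42529.
u = 1.309/1.42529 = 0.91841, so the speed is 0.918c.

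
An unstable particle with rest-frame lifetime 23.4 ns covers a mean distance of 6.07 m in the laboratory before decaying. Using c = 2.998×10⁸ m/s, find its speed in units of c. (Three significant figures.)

Let x = d/(cτ) = 6.070 m / (2.998×10⁸ m/s × 2.340×10^-8 s) = 0.86525. Since d = βγcτ, x = βγ = β/√(1−β²).
Solving: β² = x²/(1+x²) = 0.748658/1.748658 = 0.428133, so β = 0.654.

0.654c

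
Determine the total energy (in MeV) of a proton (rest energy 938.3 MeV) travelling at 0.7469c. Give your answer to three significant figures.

γ = 1/√(1 − β²) = 1/√(1 − 0.55785961) = 1/√0.44214039 = 1/0.664936 = 1.5039.
Total energy: E = γmc² = 1.5039 × 938.3 MeV = 1410 MeV.

1410 MeV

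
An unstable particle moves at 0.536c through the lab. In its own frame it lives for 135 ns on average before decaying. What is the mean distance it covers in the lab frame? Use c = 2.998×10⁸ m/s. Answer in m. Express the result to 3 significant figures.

25.7 m

γ = 1/√(1 − β²) = 1/√(1 − 0.287296) = 1/√0.712704 = 1/0.844218 = 1.1845.
Lab-frame lifetime: Δt = γτ = 1.1845 × 135 ns = 159.91 ns.
Distance: d = vΔt = 0.536 × 2.998×10⁸ m/s × 1.5991×10^-7 s = 25.7 m.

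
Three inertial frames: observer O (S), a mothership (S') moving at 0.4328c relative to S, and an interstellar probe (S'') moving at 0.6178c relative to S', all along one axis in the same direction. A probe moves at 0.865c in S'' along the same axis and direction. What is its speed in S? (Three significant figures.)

0.987c

Apply u = (u'+v)/(1+u'v) twice. Probe in the mothership frame: (0.865+0.6178)/(1+0.865·0.6178) = 1.4828/1.534397 = 0.96637c.
That velocity, transformed to the rest frame of observer O: (0.96637+0.4328)/(1+0.96637·0.4328) = 1.39917/1.418244936 = 0.98655c.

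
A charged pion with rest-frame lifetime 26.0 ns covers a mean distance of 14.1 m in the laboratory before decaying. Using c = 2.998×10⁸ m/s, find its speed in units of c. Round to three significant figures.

0.875c

Let x = d/(cτ) = 14.10 m / (2.998×10⁸ m/s × 2.600×10^-8 s) = 1.8089. Since d = βγcτ, x = βγ = β/√(1−β²).
Solving: β² = x²/(1+x²) = 3.27212/4.27212 = 0.765924, so β = 0.875.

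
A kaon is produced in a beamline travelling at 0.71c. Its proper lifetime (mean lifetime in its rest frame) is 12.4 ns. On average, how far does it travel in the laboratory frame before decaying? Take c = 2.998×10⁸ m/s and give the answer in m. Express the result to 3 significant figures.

3.75 m

γ = 1/√(1 − β²) = 1/√(1 − 0.5041) = 1/√0.4959 = 1/0.704202 = 1.42.
Lab-frame lifetime: Δt = γτ = 1.42 × 12.4 ns = 17.608 ns.
Distance: d = vΔt = 0.71 × 2.998×10⁸ m/s × 1.7608×10^-8 s = 3.75 m.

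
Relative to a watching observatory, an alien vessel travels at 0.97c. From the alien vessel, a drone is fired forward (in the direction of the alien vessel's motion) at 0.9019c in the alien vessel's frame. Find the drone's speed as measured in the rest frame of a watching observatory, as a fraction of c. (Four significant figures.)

0.9984c

In units of c, u = (u' + v)/(1 + u'v) with u' = 0.9019 and v = 0.97.
Numerator: 0.9019 + 0.97 = 1.8719. Denominator: 1 + (0.9019)(0.97) = 1.874843.
u = 1.8719/1.874843 = 0.99843, so the speed is 0.9984c.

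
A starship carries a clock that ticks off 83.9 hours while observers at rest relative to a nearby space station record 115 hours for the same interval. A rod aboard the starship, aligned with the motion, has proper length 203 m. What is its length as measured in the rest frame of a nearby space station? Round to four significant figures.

148.1 m

γ = Δt/Δτ = 115/83.9 = 1.37068.
L = L₀/γ = 203/1.37068 = 148.1 m.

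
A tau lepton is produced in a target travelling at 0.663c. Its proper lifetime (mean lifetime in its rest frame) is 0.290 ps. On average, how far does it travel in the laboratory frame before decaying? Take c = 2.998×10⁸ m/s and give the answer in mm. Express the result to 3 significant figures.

0.0770 mm

β² = 0.439569, so γ = 1/√0.560431 = 1.3358.
Lab-frame lifetime: Δt = γτ = 1.3358 × 0.290 ps = 0.38738 ps.
Distance: d = vΔt = 0.663 × 2.998×10⁸ m/s × 3.8738×10^-13 s = 7.70×10^-5 m = 0.0770 mm.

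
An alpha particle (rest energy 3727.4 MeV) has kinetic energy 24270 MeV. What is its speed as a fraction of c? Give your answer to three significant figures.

K = (γ−1)mc², so γ = 1 + 24270/3727.4 = 7.5112.
Then v/c = √(1 − γ⁻²) = √(1 − 0.0177248) = √0.9822752 = 0.991.

0.991c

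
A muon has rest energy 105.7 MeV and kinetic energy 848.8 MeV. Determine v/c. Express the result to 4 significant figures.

0.9938

K = (γ−1)mc², so γ = 1 + 848.8/105.7 = 9.0303.
Then v/c = √(1 − γ⁻²) = √(1 − 0.012263) = √0.987737 = 0.9938.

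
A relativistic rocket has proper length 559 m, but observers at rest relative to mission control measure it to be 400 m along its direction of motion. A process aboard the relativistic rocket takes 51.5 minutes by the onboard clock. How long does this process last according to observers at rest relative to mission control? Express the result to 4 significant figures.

γ = L₀/L = 559/400 = 1.3975.
Δt = γΔτ = 1.3975 × 51.5 = 71.97 minutes.

71.97 minutes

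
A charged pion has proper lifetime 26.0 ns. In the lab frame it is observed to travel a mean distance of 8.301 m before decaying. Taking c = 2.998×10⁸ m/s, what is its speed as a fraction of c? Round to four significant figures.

Let x = d/(cτ) = 8.301 m / (2.998×10⁸ m/s × 2.600×10^-8 s) = 1.0649. Since d = βγcτ, x = βγ = β/√(1−β²).
Solving: β² = x²/(1+x²) = 1.13401/2.13401 = 0.531399, so β = 0.7290.

0.7290c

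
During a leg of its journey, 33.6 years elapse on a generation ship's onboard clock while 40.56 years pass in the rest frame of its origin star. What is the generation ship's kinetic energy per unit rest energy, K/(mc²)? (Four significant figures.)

0.2071

From Δt = γΔτ: γ = 40.56/33.6 = 1.20714.
Since K = (γ−1)mc², K/(mc²) = 1.20714 − 1 = 0.2071.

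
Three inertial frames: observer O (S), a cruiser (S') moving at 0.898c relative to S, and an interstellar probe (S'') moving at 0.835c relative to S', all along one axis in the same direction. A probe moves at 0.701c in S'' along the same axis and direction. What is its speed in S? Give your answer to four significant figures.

Apply u = (u'+v)/(1+u'v) twice. Probe in the cruiser frame: (0.701+0.835)/(1+0.701·0.835) = 1.536/1.585335 = 0.96888c.
That velocity, transformed to the rest frame of observer O: (0.96888+0.898)/(1+0.96888·0.898) = 1.86688/1.87005424 = 0.9983c.

0.9983c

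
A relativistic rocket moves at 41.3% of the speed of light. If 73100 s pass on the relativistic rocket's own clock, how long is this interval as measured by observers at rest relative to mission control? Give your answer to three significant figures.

Lorentz factor: γ = (1 − 0.170569)^(−1/2) = 1.098.
The onboard clock measures proper time, so the interval in the rest frame of mission control is dilated: Δt = γ·Δτ = 1.098 × 73100 s = 80300 s.

80300 s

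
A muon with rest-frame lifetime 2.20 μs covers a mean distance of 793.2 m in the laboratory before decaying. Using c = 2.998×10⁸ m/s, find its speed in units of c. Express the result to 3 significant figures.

d = βγcτ ⇒ βγ = d/(cτ) = 793.2 m / (659.56 m) = 1.2026.
β = (βγ)/√(1+(βγ)²) = 1.2026/√2.44625 = 0.769.

0.769c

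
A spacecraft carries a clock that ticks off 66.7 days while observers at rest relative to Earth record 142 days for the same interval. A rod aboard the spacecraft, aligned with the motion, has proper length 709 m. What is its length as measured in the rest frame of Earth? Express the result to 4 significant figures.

333.0 m

The time-dilation ratio gives γ = 142/66.7 = 2.12894.
L = L₀/γ = 709/2.12894 = 333.0 m.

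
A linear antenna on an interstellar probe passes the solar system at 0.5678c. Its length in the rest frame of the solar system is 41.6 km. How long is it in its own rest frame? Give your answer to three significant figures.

50.5 km

γ = 1/√(1 − β²) = 1/√(1 − 0.32239684) = 1/√0.67760316 = 1/0.823167 = 1.2148.
Proper length: L₀ = γ·L = 1.2148 × 41.6 = 50.5 km.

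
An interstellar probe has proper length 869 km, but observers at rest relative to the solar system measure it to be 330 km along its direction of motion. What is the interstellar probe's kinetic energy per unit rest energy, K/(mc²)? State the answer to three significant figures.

1.63

From L = L₀/γ: γ = 869/330 = 2.63333.
K/(mc²) = γ − 1 = 2.63333 − 1 = 1.63.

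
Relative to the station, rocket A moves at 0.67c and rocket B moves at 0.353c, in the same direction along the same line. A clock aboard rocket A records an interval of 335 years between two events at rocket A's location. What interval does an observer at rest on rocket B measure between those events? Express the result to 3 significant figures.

Speed of rocket A in rocket B's frame: u = (v_A − v_B)/(1 − v_A v_B/c²) = (0.67 − 0.353)/(1 − 0.67×0.353) = 0.317/0.76349 = 0.4152; |u| = 0.4152c.
At |u| = 0.4152c, γ = (1 − 0.172391)^(−1/2) = 1.0992.
Rocket A's interval is proper; time dilation gives Δt_B = γΔτ = 1.0992 × 335 years = 368 years.

368 years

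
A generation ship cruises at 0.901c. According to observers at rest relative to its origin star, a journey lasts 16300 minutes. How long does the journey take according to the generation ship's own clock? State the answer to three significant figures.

With β = 0.901, γ = 1/√(1 − 0.901²) = 1/√0.188199 = 2.3051.
The generation ship's clock runs slow as seen from its origin star, so Δτ = Δt/γ = 16300/2.3051 = 7070 minutes.

7070 minutes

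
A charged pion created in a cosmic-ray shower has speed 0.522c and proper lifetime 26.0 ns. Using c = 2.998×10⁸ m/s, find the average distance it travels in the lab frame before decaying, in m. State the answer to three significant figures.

4.77 m

With β = 0.522, γ = 1/√(1 − 0.522²) = 1/√0.727516 = 1.1724.
Lab-frame lifetime: Δt = γτ = 1.1724 × 26.0 ns = 30.482 ns.
Distance: d = vΔt = 0.522 × 2.998×10⁸ m/s × 3.0482×10^-8 s = 4.77 m.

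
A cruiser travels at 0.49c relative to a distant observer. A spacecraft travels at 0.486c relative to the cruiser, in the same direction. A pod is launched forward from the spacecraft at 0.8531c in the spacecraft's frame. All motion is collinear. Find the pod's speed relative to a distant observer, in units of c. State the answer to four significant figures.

0.9814c

First combine the pod and spacecraft (S''→S'): u₁ = (0.8531 + 0.486)/(1 + 0.8531×0.486) = 1.3391/1.4146066 = 0.94662.
Then combine with the cruiser (S'→S): u = (0.94662 + 0.49)/(1 + 0.94662×0.49) = 1.43662/1.4638438 = 0.9814.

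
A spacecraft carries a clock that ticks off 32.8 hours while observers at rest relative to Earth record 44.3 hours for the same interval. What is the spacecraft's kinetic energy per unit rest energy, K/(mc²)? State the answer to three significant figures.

0.351

The time-dilation ratio gives γ = 44.3/32.8 = 1.35061.
Since K = (γ−1)mc², K/(mc²) = 1.35061 − 1 = 0.351.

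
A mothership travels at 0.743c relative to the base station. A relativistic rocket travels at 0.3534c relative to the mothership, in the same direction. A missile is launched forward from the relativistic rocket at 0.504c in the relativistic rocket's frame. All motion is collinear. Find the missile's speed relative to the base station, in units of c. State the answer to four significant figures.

Apply u = (u'+v)/(1+u'v) twice. Missile in the mothership frame: (0.504+0.3534)/(1+0.504·0.3534) = 0.8574/1.1781136 = 0.72777c.
That velocity, transformed to the rest frame of the base station: (0.72777+0.743)/(1+0.72777·0.743) = 1.47077/1.54073311 = 0.95459c.

0.9546c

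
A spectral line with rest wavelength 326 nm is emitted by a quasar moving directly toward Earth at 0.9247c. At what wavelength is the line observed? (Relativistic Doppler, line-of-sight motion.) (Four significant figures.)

64.48 nm

Relativistic Doppler for wavelength: λ_obs = λ_src · √((1−β)/(1+β)).
With β = 0.9247: factor = √(0.0753/1.9247) = 0.1978.
λ_obs = 326 × 0.1978 = 64.48 nm.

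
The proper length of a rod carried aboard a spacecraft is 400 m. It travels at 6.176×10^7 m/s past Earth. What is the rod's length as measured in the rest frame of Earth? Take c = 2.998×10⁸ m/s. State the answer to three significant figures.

391 m

β = v/c = (6.176×10^7 m/s)/(2.998×10⁸ m/s) = 0.206004.
With β = 0.206004, γ = 1/√(1 − 0.206004²) = 1/√0.9575624 = 1.0219.
Length contraction: L = L₀/γ = 400/1.0219 = 391 m.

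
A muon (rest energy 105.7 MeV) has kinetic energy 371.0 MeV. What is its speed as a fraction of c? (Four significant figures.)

K = (γ−1)mc², so γ = 1 + 371.0/105.7 = 4.5099.
Then v/c = √(1 − γ⁻²) = √(1 − 0.0491661) = √0.9508339 = 0.9751.

0.9751c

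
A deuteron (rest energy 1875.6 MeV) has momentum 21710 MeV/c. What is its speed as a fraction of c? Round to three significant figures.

βγ = pc/(mc²) = 21710/1875.6 = 11.575.
Since γ² = 1 + (βγ)² = 134.981, γ = √134.981 = 11.6181, and β = (βγ)/γ = 11.575/11.6181 = 0.996.

0.996c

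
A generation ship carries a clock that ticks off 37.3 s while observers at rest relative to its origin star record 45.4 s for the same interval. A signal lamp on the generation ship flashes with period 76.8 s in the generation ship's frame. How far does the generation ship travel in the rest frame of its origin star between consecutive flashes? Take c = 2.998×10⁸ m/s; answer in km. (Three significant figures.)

1.60×10^7 km

γ = Δt/Δτ = 45.4/37.3 = 1.21716.
β = √(1 − 1/γ²) = 0.57009. Lab-frame period = γτ = 1.21716×76.8 s = 93.478 s. Distance = βc × γτ = 0.57009 × 2.998×10⁸ m/s × 93.478 s = 1.5977×10^10 m = 1.60×10^7 km.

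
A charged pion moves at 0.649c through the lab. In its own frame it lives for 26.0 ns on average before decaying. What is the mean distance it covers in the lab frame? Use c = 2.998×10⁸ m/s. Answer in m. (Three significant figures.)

6.65 m

β² = 0.421201, so γ = 1/√0.578799 = 1.3144.
Lab-frame lifetime: Δt = γτ = 1.3144 × 26.0 ns = 34.174 ns.
Distance: d = vΔt = 0.649 × 2.998×10⁸ m/s × 3.4174×10^-8 s = 6.65 m.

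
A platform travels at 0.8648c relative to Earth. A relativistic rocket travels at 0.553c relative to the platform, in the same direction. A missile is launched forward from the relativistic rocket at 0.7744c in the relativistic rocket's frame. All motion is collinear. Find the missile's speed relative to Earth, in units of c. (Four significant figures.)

0.9947c

Compose velocities in two stages. Stage 1 (into S'): u₁ = (0.7744+0.553)/(1+0.7744×0.553) = 0.92939.
Stage 2 (into S): u = (0.92939+0.8648)/(1+0.92939×0.8648) = 0.99471, so the speed is 0.9947c.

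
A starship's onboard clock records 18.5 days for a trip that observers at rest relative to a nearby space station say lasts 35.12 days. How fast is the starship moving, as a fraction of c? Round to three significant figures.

γ = Δt/Δτ = 35.12/18.5 = 1.8984.
β = √(1 − 1/γ²) = √(1 − 0.277475) = √0.722525 = 0.850.

0.850c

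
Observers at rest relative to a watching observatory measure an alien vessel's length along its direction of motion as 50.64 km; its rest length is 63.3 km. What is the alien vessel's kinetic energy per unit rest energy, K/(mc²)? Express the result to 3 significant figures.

0.250

From L = L₀/γ: γ = 63.3/50.64 = 1.25.
K/(mc²) = γ − 1 = 1.25 − 1 = 0.250.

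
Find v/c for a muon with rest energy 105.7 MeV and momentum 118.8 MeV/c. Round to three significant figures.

pc/(mc²) = 118.8/105.7 = 1.1239 = βγ = β/√(1−β²).
So β² = x²/(1 + x²) with x = 1.1239: x² = 1.26315, β² = 1.26315/2.26315 = 0.558138, β = 0.747.

0.747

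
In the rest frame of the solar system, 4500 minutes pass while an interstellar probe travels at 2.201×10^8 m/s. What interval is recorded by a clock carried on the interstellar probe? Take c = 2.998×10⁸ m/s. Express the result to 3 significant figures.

3060 minutes

β = v/c = (2.201×10^8 m/s)/(2.998×10⁸ m/s) = 0.734156.
Lorentz factor: γ = (1 − 0.538985)^(−1/2) = 1.4728.
The moving clock records proper time: Δτ = Δt/γ = 4500/1.4728 = 3060 minutes.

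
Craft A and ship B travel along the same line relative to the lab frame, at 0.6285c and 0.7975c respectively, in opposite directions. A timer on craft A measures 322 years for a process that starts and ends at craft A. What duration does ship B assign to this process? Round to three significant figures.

The velocity of craft A relative to ship B is (0.6285 + 0.7975)c / (1 + 0.6285×0.7975) = 0.94989c; relative speed 0.94989c.
γ for this relative speed: γ = 1/√(1 − 0.902291) = 3.1991.
Craft A's interval is proper; time dilation gives Δt_B = γΔτ = 3.1991 × 322 years = 1030 years.

1030 years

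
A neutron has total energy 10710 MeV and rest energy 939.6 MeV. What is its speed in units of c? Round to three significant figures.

0.996c

Total energy E = γmc² gives γ = 10710/939.6 = 11.398.
Hence β = √(1 − 1/γ²) = √(1 − 0.00769738) = √0.99230262 = 0.996.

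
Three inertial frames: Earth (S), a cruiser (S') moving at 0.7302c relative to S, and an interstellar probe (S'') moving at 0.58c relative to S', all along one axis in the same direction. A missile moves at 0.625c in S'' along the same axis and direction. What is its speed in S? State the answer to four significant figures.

0.9810c

First combine the missile and interstellar probe (S''→S'): u₁ = (0.625 + 0.58)/(1 + 0.625×0.58) = 1.205/1.3625 = 0.8844.
Then combine with the cruiser (S'→S): u = (0.8844 + 0.7302)/(1 + 0.8844×0.7302) = 1.6146/1.64578888 = 0.98105.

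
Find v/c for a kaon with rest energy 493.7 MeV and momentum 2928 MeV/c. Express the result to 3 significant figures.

0.986

βγ = pc/(mc²) = 2928/493.7 = 5.9307.
Since γ² = 1 + (βγ)² = 36.1732, γ = √36.1732 = 6.01442, and β = (βγ)/γ = 5.9307/6.01442 = 0.986.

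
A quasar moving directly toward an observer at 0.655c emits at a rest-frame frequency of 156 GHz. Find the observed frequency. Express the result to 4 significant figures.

341.7 GHz

Relativistic Doppler (source moving toward): f_obs = f_src · √((1+β)/(1−β)).
With β = 0.655: factor = √(1.655/0.345) = 2.1902.
f_obs = 156 × 2.1902 = 341.7 GHz.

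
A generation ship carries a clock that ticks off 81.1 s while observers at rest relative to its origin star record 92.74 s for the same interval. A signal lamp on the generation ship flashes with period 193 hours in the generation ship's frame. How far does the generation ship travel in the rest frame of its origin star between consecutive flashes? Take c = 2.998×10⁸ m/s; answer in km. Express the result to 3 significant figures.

1.16×10^11 km

The time-dilation ratio gives γ = 92.74/81.1 = 1.14353.
β = √(1 − 1/γ²) = 0.48505. Lab-frame period = γτ = 1.14353×193 hours = 220.7 hours. Distance = βc × γτ = 0.48505 × 2.998×10⁸ m/s × 794520 s = 1.1554×10^14 m = 1.16×10^11 km.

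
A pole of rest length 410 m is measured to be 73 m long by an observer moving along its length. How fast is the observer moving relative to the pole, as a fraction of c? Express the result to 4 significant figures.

Length contraction gives γ = L₀/L = 410/73 = 5.6164.
β = √(1 − 1/γ²) = √0.968298 = 0.9840.

0.9840c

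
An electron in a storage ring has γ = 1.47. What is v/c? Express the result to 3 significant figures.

β = √(1 − 1/γ²) = √(1 − 1/2.1609) = √0.53723 = 0.733.

0.733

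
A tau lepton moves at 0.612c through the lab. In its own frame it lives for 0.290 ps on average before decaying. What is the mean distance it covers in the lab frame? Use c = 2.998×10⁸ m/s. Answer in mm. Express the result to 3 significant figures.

γ = 1/√(1 − β²) = 1/√(1 − 0.374544) = 1/√0.625456 = 1/0.790858 = 1.2644.
Lab-frame lifetime: Δt = γτ = 1.2644 × 0.290 ps = 0.36668 ps.
Distance: d = vΔt = 0.612 × 2.998×10⁸ m/s × 3.6668×10^-13 s = 6.73×10^-5 m = 0.0673 mm.

0.0673 mm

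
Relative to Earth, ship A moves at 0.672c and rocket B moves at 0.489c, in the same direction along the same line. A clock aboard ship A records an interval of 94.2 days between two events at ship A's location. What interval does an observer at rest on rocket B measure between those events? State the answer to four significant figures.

Speed of ship A in rocket B's frame: u = (v_A − v_B)/(1 − v_A v_B/c²) = (0.672 − 0.489)/(1 − 0.672×0.489) = 0.183/0.671392 = 0.27257; |u| = 0.27257c.
γ for this relative speed: γ = 1/√(1 − 0.0742944) = 1.0394.
Ship A's interval is proper; time dilation gives Δt_B = γΔτ = 1.0394 × 94.2 days = 97.91 days.

97.91 days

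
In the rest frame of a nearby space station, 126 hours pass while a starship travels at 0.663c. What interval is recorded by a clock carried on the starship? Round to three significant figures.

94.3 hours

With β = 0.663, γ = 1/√(1 − 0.663²) = 1/√0.560431 = 1.3358.
The starship's clock runs slow as seen from a nearby space station, so Δτ = Δt/γ = 126/1.3358 = 94.3 hours.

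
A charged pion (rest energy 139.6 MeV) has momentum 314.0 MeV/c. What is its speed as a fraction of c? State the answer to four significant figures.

βγ = pc/(mc²) = 314.0/139.6 = 2.2493.
Since γ² = 1 + (βγ)² = 6.05935, γ = √6.05935 = 2.46157, and β = (βγ)/γ = 2.2493/2.46157 = 0.9138.

0.9138c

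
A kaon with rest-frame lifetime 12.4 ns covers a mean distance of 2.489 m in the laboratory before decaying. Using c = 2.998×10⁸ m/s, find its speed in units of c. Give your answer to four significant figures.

Let x = d/(cτ) = 2.489 m / (2.998×10⁸ m/s × 1.240×10^-8 s) = 0.66953. Since d = βγcτ, x = βγ = β/√(1−β²).
Solving: β² = x²/(1+x²) = 0.44827/1.44827 = 0.309521, so β = 0.5563.

0.5563c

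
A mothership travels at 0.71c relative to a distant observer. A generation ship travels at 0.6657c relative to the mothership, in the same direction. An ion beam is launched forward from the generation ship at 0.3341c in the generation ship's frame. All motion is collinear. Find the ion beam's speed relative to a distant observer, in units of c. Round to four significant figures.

0.9666c

First combine the ion beam and generation ship (S''→S'): u₁ = (0.3341 + 0.6657)/(1 + 0.3341×0.6657) = 0.9998/1.22241037 = 0.81789.
Then combine with the mothership (S'→S): u = (0.81789 + 0.71)/(1 + 0.81789×0.71) = 1.52789/1.5807019 = 0.96659.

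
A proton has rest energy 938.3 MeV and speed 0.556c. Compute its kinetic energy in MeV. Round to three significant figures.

191 MeV

Lorentz factor: γ = (1 − 0.309136)^(−1/2) = 1.20311.
Kinetic energy: K = (γ − 1)mc² = (1.20311 − 1) × 938.3 MeV = 0.20311 × 938.3 = 191 MeV.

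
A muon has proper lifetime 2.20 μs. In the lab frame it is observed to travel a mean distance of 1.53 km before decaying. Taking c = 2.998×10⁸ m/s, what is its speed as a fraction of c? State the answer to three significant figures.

Let x = d/(cτ) = 1530 m / (2.998×10⁸ m/s × 2.200×10^-6 s) = 2.3197. Since d = βγcτ, x = βγ = β/√(1−β²).
Solving: β² = x²/(1+x²) = 5.38101/6.38101 = 0.843285, so β = 0.918.

0.918c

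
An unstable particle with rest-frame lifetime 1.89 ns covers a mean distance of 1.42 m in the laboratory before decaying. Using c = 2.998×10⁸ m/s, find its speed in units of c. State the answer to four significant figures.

0.9288c

Lab distance = (lab lifetime)·v = γτ·βc, so βγ = d/(cτ) = 1.420/(2.998×10⁸ × 1.890×10^-9) = 2.5061.
With βγ = 2.5061: γ² = 1 + (βγ)² = 7.28054, and β = (βγ)/γ = 2.5061/2.69825 = 0.9288.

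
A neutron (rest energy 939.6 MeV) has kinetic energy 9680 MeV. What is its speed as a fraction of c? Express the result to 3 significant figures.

0.996c

γ = 1 + K/(mc²) = 1 + 9680/939.6 = 11.302.
β = √(1 − 1/γ²) = √(1 − 0.0078287) = √0.9921713 = 0.996.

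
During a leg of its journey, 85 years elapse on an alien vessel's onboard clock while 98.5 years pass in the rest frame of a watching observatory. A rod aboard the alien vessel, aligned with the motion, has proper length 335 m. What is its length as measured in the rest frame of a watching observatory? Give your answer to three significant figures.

289 m

From Δt = γΔτ: γ = 98.5/85 = 1.15882.
L = L₀/γ = 335/1.15882 = 289 m.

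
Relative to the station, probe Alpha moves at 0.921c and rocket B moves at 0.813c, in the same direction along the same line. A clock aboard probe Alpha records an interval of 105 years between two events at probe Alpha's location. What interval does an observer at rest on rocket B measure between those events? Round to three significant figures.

The velocity of probe Alpha relative to rocket B is (0.921 − 0.813)c / (1 − 0.921×0.813) = 0.42989c; relative speed 0.42989c.
At |u| = 0.42989c, γ = (1 − 0.184805)^(−1/2) = 1.1076.
Probe Alpha's interval is proper; time dilation gives Δt_B = γΔτ = 1.1076 × 105 years = 116 years.

116 years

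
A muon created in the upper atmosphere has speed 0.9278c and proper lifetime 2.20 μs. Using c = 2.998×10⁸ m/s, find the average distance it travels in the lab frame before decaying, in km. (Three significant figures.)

With β = 0.9278, γ = 1/√(1 − 0.9278²) = 1/√0.13918716 = 2.6804.
Lab-frame lifetime: Δt = γτ = 2.6804 × 2.20 μs = 5.8969 μs.
Distance: d = vΔt = 0.9278 × 2.998×10⁸ m/s × 5.8969×10^-6 s = 1640 m = 1.64 km.

1.64 km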